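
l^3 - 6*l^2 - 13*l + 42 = (l - 7)*(l - 2)*(l + 3)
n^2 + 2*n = n*(n + 2)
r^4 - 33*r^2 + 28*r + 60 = (r - 5)*(r - 2)*(r + 1)*(r + 6)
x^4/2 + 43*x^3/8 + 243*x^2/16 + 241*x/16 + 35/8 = (x/2 + 1)*(x + 1/2)*(x + 5/4)*(x + 7)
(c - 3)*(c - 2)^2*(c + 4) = c^4 - 3*c^3 - 12*c^2 + 52*c - 48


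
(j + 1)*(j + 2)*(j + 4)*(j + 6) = j^4 + 13*j^3 + 56*j^2 + 92*j + 48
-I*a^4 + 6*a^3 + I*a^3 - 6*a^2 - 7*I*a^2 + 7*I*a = a*(a - I)*(a + 7*I)*(-I*a + I)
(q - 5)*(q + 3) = q^2 - 2*q - 15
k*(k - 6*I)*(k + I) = k^3 - 5*I*k^2 + 6*k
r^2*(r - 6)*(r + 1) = r^4 - 5*r^3 - 6*r^2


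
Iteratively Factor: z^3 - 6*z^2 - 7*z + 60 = (z - 5)*(z^2 - z - 12) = (z - 5)*(z - 4)*(z + 3)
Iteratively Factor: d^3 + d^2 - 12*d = (d + 4)*(d^2 - 3*d) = (d - 3)*(d + 4)*(d)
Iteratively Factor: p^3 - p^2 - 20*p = (p)*(p^2 - p - 20) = p*(p + 4)*(p - 5)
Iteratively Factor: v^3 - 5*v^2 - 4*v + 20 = (v + 2)*(v^2 - 7*v + 10) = (v - 2)*(v + 2)*(v - 5)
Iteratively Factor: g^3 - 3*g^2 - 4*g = (g + 1)*(g^2 - 4*g) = g*(g + 1)*(g - 4)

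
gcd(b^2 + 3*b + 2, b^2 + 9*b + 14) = b + 2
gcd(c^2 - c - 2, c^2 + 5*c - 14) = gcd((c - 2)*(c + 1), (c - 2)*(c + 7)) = c - 2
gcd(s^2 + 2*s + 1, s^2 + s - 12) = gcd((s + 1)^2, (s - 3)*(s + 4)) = 1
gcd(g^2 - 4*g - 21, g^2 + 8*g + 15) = g + 3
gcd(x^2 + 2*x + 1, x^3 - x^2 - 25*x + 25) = 1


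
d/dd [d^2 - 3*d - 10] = 2*d - 3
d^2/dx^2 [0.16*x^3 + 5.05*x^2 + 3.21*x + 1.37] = 0.96*x + 10.1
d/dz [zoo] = 0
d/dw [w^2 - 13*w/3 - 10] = 2*w - 13/3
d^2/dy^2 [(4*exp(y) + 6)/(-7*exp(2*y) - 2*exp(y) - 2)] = (-196*exp(4*y) - 1120*exp(3*y) + 84*exp(2*y) + 328*exp(y) + 8)*exp(y)/(343*exp(6*y) + 294*exp(5*y) + 378*exp(4*y) + 176*exp(3*y) + 108*exp(2*y) + 24*exp(y) + 8)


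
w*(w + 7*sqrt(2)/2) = w^2 + 7*sqrt(2)*w/2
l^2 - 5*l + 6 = (l - 3)*(l - 2)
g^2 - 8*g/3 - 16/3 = (g - 4)*(g + 4/3)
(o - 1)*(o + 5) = o^2 + 4*o - 5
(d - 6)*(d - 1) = d^2 - 7*d + 6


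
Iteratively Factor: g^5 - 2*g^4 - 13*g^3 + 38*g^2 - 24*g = (g - 1)*(g^4 - g^3 - 14*g^2 + 24*g) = (g - 3)*(g - 1)*(g^3 + 2*g^2 - 8*g) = g*(g - 3)*(g - 1)*(g^2 + 2*g - 8) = g*(g - 3)*(g - 1)*(g + 4)*(g - 2)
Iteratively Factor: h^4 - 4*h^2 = (h)*(h^3 - 4*h) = h*(h - 2)*(h^2 + 2*h) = h^2*(h - 2)*(h + 2)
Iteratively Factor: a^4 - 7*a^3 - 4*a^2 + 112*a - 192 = (a - 4)*(a^3 - 3*a^2 - 16*a + 48) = (a - 4)^2*(a^2 + a - 12) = (a - 4)^2*(a - 3)*(a + 4)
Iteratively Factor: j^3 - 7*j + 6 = (j - 1)*(j^2 + j - 6) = (j - 1)*(j + 3)*(j - 2)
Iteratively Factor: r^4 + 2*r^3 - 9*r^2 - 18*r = (r)*(r^3 + 2*r^2 - 9*r - 18) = r*(r + 2)*(r^2 - 9) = r*(r + 2)*(r + 3)*(r - 3)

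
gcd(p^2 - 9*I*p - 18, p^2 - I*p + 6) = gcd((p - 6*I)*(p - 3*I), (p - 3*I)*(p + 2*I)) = p - 3*I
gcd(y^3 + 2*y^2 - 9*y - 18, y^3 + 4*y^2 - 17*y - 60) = y + 3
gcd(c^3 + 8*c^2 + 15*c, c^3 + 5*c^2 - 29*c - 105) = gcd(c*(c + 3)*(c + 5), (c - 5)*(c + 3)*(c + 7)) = c + 3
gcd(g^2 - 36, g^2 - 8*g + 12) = g - 6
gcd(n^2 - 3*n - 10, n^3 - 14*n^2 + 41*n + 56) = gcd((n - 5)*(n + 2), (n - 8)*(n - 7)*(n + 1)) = 1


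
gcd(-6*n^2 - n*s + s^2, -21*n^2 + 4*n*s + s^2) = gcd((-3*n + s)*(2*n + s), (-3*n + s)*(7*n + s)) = -3*n + s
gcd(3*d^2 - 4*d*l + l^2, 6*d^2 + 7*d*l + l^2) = 1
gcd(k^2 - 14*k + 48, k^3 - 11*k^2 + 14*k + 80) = k - 8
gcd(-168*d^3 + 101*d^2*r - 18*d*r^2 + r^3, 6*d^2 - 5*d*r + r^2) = -3*d + r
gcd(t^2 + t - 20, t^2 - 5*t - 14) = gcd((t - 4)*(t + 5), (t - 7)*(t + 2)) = 1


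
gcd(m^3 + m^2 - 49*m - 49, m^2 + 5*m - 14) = m + 7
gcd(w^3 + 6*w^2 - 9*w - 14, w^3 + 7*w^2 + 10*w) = 1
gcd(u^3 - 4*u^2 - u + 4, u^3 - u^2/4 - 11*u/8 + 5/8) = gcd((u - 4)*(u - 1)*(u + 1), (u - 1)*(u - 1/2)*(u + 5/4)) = u - 1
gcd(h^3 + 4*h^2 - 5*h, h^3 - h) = h^2 - h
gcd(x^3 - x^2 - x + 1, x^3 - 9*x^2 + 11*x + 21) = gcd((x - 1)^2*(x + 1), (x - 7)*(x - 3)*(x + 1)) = x + 1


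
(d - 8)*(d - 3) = d^2 - 11*d + 24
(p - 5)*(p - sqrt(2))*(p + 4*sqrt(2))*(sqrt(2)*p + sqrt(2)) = sqrt(2)*p^4 - 4*sqrt(2)*p^3 + 6*p^3 - 24*p^2 - 13*sqrt(2)*p^2 - 30*p + 32*sqrt(2)*p + 40*sqrt(2)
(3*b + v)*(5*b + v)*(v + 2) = 15*b^2*v + 30*b^2 + 8*b*v^2 + 16*b*v + v^3 + 2*v^2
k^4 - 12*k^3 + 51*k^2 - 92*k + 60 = (k - 5)*(k - 3)*(k - 2)^2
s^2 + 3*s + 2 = (s + 1)*(s + 2)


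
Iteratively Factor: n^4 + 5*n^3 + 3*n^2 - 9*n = (n + 3)*(n^3 + 2*n^2 - 3*n) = (n + 3)^2*(n^2 - n) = n*(n + 3)^2*(n - 1)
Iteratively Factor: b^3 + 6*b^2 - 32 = (b + 4)*(b^2 + 2*b - 8) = (b + 4)^2*(b - 2)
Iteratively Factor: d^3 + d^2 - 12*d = (d)*(d^2 + d - 12) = d*(d - 3)*(d + 4)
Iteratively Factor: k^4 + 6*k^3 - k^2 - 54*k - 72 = (k + 2)*(k^3 + 4*k^2 - 9*k - 36) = (k + 2)*(k + 4)*(k^2 - 9) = (k - 3)*(k + 2)*(k + 4)*(k + 3)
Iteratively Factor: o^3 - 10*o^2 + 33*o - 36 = (o - 3)*(o^2 - 7*o + 12) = (o - 3)^2*(o - 4)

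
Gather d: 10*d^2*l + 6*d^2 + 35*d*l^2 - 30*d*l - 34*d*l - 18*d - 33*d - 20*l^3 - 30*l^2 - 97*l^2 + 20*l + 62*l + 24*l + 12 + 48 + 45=d^2*(10*l + 6) + d*(35*l^2 - 64*l - 51) - 20*l^3 - 127*l^2 + 106*l + 105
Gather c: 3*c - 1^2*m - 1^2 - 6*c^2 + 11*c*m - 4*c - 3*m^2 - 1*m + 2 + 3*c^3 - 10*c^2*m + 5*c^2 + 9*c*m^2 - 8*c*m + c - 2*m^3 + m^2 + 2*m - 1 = 3*c^3 + c^2*(-10*m - 1) + c*(9*m^2 + 3*m) - 2*m^3 - 2*m^2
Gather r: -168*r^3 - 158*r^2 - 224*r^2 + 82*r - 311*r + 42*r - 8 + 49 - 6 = -168*r^3 - 382*r^2 - 187*r + 35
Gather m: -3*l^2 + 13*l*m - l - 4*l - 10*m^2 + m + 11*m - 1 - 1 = -3*l^2 - 5*l - 10*m^2 + m*(13*l + 12) - 2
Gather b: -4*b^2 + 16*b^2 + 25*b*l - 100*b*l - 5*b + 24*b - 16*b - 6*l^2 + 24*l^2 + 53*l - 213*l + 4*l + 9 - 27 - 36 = 12*b^2 + b*(3 - 75*l) + 18*l^2 - 156*l - 54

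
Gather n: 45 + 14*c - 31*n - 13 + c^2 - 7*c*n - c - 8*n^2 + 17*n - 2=c^2 + 13*c - 8*n^2 + n*(-7*c - 14) + 30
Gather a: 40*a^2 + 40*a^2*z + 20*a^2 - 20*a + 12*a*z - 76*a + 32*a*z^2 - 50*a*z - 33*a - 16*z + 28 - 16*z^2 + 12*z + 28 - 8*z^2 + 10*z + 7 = a^2*(40*z + 60) + a*(32*z^2 - 38*z - 129) - 24*z^2 + 6*z + 63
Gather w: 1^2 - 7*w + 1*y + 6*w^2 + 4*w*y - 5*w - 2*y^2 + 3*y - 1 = 6*w^2 + w*(4*y - 12) - 2*y^2 + 4*y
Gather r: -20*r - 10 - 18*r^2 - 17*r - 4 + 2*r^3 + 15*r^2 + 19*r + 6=2*r^3 - 3*r^2 - 18*r - 8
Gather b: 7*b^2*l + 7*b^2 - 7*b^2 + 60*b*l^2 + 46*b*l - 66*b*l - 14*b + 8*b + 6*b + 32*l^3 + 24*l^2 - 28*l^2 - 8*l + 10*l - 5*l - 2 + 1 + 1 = 7*b^2*l + b*(60*l^2 - 20*l) + 32*l^3 - 4*l^2 - 3*l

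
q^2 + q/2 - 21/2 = (q - 3)*(q + 7/2)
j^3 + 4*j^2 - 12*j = j*(j - 2)*(j + 6)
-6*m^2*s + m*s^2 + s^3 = s*(-2*m + s)*(3*m + s)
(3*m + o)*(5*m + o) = 15*m^2 + 8*m*o + o^2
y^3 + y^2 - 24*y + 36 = (y - 3)*(y - 2)*(y + 6)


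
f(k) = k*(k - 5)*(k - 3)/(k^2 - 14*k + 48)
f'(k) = k*(14 - 2*k)*(k - 5)*(k - 3)/(k^2 - 14*k + 48)^2 + k*(k - 5)/(k^2 - 14*k + 48) + k*(k - 3)/(k^2 - 14*k + 48) + (k - 5)*(k - 3)/(k^2 - 14*k + 48) = (k^4 - 28*k^3 + 241*k^2 - 768*k + 720)/(k^4 - 28*k^3 + 292*k^2 - 1344*k + 2304)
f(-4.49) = -2.44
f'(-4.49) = 0.70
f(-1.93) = -0.84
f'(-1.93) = 0.53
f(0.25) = 0.07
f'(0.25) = 0.27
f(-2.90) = -1.39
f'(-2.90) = 0.61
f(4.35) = -0.63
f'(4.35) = -0.20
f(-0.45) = -0.16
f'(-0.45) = 0.38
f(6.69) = -46.16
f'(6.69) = -15.06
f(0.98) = 0.23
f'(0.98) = 0.14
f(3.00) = 0.00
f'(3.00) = -0.40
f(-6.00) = -3.54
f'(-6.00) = 0.76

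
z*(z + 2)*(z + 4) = z^3 + 6*z^2 + 8*z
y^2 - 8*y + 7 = (y - 7)*(y - 1)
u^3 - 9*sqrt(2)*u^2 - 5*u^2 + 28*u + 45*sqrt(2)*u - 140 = (u - 5)*(u - 7*sqrt(2))*(u - 2*sqrt(2))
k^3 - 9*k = k*(k - 3)*(k + 3)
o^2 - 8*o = o*(o - 8)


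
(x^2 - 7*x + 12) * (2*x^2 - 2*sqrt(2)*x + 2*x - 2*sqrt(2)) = 2*x^4 - 12*x^3 - 2*sqrt(2)*x^3 + 10*x^2 + 12*sqrt(2)*x^2 - 10*sqrt(2)*x + 24*x - 24*sqrt(2)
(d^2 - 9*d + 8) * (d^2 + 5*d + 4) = d^4 - 4*d^3 - 33*d^2 + 4*d + 32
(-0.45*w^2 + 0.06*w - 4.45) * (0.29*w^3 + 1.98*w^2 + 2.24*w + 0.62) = -0.1305*w^5 - 0.8736*w^4 - 2.1797*w^3 - 8.9556*w^2 - 9.9308*w - 2.759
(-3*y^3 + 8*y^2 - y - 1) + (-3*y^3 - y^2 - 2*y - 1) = -6*y^3 + 7*y^2 - 3*y - 2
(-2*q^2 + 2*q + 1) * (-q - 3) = 2*q^3 + 4*q^2 - 7*q - 3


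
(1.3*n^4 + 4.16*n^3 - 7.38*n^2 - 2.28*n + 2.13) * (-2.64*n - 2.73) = -3.432*n^5 - 14.5314*n^4 + 8.1264*n^3 + 26.1666*n^2 + 0.6012*n - 5.8149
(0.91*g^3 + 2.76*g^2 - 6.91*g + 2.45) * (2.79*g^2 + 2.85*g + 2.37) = 2.5389*g^5 + 10.2939*g^4 - 9.2562*g^3 - 6.3168*g^2 - 9.3942*g + 5.8065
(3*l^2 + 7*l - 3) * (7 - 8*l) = -24*l^3 - 35*l^2 + 73*l - 21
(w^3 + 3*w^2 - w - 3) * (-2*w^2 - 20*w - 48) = -2*w^5 - 26*w^4 - 106*w^3 - 118*w^2 + 108*w + 144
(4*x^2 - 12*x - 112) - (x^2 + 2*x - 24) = 3*x^2 - 14*x - 88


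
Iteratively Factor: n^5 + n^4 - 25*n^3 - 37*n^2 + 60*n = (n)*(n^4 + n^3 - 25*n^2 - 37*n + 60) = n*(n + 4)*(n^3 - 3*n^2 - 13*n + 15) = n*(n - 5)*(n + 4)*(n^2 + 2*n - 3) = n*(n - 5)*(n - 1)*(n + 4)*(n + 3)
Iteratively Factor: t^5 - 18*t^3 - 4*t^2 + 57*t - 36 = (t - 1)*(t^4 + t^3 - 17*t^2 - 21*t + 36) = (t - 4)*(t - 1)*(t^3 + 5*t^2 + 3*t - 9) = (t - 4)*(t - 1)*(t + 3)*(t^2 + 2*t - 3) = (t - 4)*(t - 1)*(t + 3)^2*(t - 1)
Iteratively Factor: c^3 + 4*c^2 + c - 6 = (c + 3)*(c^2 + c - 2) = (c - 1)*(c + 3)*(c + 2)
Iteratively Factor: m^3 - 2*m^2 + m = (m)*(m^2 - 2*m + 1) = m*(m - 1)*(m - 1)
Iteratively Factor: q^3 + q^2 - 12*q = (q - 3)*(q^2 + 4*q) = (q - 3)*(q + 4)*(q)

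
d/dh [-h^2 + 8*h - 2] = 8 - 2*h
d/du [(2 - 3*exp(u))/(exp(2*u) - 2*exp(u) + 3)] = (3*exp(2*u) - 4*exp(u) - 5)*exp(u)/(exp(4*u) - 4*exp(3*u) + 10*exp(2*u) - 12*exp(u) + 9)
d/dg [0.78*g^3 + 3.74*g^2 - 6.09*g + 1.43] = 2.34*g^2 + 7.48*g - 6.09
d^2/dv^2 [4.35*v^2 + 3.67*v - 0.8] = 8.70000000000000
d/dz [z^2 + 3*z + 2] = 2*z + 3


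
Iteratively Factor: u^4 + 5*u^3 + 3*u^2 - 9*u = (u + 3)*(u^3 + 2*u^2 - 3*u) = u*(u + 3)*(u^2 + 2*u - 3) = u*(u - 1)*(u + 3)*(u + 3)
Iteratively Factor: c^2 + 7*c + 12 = (c + 3)*(c + 4)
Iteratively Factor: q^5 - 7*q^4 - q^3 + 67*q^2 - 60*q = (q - 5)*(q^4 - 2*q^3 - 11*q^2 + 12*q) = (q - 5)*(q - 4)*(q^3 + 2*q^2 - 3*q) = (q - 5)*(q - 4)*(q + 3)*(q^2 - q) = q*(q - 5)*(q - 4)*(q + 3)*(q - 1)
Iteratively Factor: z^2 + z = (z + 1)*(z)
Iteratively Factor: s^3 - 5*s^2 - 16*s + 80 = (s - 5)*(s^2 - 16) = (s - 5)*(s + 4)*(s - 4)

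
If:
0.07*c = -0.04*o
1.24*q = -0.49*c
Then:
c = -2.53061224489796*q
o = 4.42857142857143*q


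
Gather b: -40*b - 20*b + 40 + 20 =60 - 60*b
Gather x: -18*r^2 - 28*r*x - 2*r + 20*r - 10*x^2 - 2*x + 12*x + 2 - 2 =-18*r^2 + 18*r - 10*x^2 + x*(10 - 28*r)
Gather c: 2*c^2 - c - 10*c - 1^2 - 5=2*c^2 - 11*c - 6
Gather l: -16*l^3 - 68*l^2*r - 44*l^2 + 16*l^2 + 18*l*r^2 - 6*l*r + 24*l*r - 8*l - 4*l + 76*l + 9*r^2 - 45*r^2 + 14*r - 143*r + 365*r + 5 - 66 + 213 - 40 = -16*l^3 + l^2*(-68*r - 28) + l*(18*r^2 + 18*r + 64) - 36*r^2 + 236*r + 112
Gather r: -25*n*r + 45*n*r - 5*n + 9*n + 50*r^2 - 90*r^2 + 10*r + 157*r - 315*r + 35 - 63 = 4*n - 40*r^2 + r*(20*n - 148) - 28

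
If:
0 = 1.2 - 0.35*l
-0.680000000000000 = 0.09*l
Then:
No Solution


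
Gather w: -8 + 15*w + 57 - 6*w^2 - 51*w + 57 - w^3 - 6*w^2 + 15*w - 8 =-w^3 - 12*w^2 - 21*w + 98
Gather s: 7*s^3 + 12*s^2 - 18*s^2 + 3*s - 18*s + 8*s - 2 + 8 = 7*s^3 - 6*s^2 - 7*s + 6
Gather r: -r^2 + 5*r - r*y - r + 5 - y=-r^2 + r*(4 - y) - y + 5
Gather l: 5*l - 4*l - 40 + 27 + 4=l - 9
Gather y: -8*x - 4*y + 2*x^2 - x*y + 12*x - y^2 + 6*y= 2*x^2 + 4*x - y^2 + y*(2 - x)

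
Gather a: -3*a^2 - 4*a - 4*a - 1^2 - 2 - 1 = -3*a^2 - 8*a - 4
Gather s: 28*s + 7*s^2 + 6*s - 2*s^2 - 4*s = 5*s^2 + 30*s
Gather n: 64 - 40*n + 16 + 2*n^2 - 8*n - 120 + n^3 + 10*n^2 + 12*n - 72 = n^3 + 12*n^2 - 36*n - 112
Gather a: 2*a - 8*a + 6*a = 0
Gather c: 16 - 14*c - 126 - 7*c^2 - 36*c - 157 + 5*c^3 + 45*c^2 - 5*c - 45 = 5*c^3 + 38*c^2 - 55*c - 312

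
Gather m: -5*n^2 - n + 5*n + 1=-5*n^2 + 4*n + 1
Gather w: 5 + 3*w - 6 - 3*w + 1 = 0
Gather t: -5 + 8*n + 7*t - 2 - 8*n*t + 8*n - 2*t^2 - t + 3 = 16*n - 2*t^2 + t*(6 - 8*n) - 4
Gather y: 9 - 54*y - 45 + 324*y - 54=270*y - 90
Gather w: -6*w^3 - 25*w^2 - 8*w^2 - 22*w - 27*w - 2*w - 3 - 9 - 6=-6*w^3 - 33*w^2 - 51*w - 18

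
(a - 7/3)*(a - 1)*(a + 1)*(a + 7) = a^4 + 14*a^3/3 - 52*a^2/3 - 14*a/3 + 49/3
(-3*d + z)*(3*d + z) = -9*d^2 + z^2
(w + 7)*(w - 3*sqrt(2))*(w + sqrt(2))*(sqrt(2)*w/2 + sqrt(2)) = sqrt(2)*w^4/2 - 2*w^3 + 9*sqrt(2)*w^3/2 - 18*w^2 + 4*sqrt(2)*w^2 - 27*sqrt(2)*w - 28*w - 42*sqrt(2)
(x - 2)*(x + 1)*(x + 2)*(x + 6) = x^4 + 7*x^3 + 2*x^2 - 28*x - 24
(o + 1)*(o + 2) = o^2 + 3*o + 2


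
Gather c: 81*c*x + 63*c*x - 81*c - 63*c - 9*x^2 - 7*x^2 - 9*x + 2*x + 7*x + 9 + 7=c*(144*x - 144) - 16*x^2 + 16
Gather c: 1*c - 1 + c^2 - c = c^2 - 1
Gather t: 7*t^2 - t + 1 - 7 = 7*t^2 - t - 6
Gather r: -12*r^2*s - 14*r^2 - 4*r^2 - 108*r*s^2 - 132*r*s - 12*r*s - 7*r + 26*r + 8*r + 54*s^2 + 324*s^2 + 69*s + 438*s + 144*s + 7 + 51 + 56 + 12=r^2*(-12*s - 18) + r*(-108*s^2 - 144*s + 27) + 378*s^2 + 651*s + 126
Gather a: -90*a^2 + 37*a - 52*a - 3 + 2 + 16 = -90*a^2 - 15*a + 15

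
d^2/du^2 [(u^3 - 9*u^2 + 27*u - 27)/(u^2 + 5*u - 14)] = 6*(37*u^3 - 223*u^2 + 439*u - 309)/(u^6 + 15*u^5 + 33*u^4 - 295*u^3 - 462*u^2 + 2940*u - 2744)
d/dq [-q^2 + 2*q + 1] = 2 - 2*q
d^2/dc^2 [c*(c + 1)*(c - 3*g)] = 6*c - 6*g + 2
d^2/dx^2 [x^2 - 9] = 2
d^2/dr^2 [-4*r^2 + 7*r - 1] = -8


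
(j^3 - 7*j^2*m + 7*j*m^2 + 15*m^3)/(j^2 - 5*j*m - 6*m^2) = (j^2 - 8*j*m + 15*m^2)/(j - 6*m)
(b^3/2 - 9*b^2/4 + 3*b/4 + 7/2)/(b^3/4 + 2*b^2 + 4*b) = (2*b^3 - 9*b^2 + 3*b + 14)/(b*(b^2 + 8*b + 16))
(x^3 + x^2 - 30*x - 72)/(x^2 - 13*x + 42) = (x^2 + 7*x + 12)/(x - 7)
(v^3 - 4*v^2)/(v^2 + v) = v*(v - 4)/(v + 1)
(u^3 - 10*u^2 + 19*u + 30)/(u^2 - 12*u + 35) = (u^2 - 5*u - 6)/(u - 7)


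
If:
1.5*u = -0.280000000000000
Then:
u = -0.19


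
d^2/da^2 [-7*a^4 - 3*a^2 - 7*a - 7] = -84*a^2 - 6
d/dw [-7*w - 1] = -7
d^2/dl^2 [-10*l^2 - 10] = -20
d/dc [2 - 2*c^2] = -4*c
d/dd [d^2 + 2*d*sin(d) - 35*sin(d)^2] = 2*d*cos(d) + 2*d + 2*sin(d) - 35*sin(2*d)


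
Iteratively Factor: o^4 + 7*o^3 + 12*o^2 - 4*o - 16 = (o + 4)*(o^3 + 3*o^2 - 4) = (o + 2)*(o + 4)*(o^2 + o - 2) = (o - 1)*(o + 2)*(o + 4)*(o + 2)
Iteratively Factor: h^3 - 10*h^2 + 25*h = (h)*(h^2 - 10*h + 25) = h*(h - 5)*(h - 5)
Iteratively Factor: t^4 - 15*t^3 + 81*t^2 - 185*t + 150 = (t - 5)*(t^3 - 10*t^2 + 31*t - 30) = (t - 5)*(t - 3)*(t^2 - 7*t + 10) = (t - 5)^2*(t - 3)*(t - 2)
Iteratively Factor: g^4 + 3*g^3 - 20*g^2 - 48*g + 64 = (g - 1)*(g^3 + 4*g^2 - 16*g - 64) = (g - 1)*(g + 4)*(g^2 - 16) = (g - 4)*(g - 1)*(g + 4)*(g + 4)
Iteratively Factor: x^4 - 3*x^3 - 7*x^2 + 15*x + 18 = (x + 2)*(x^3 - 5*x^2 + 3*x + 9) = (x - 3)*(x + 2)*(x^2 - 2*x - 3) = (x - 3)^2*(x + 2)*(x + 1)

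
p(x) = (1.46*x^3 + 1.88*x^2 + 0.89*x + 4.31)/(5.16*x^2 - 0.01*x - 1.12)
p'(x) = (0.01 - 10.32*x)*(1.46*x^3 + 1.88*x^2 + 0.89*x + 4.31)/(5.16*x^2 - 0.01*x - 1.12)^2 + (4.38*x^2 + 3.76*x + 0.89)/(5.16*x^2 - 0.01*x - 1.12)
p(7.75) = 2.60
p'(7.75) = 0.28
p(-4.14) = -0.81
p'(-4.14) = 0.30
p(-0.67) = 3.42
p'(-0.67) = 19.99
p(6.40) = 2.24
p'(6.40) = 0.27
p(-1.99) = -0.08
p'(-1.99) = 0.47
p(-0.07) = -3.89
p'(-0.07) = 2.01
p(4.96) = 1.85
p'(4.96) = 0.26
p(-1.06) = 0.80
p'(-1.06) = 2.25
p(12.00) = 3.79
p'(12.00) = 0.28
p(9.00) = 2.95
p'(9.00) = 0.28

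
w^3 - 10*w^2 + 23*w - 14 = (w - 7)*(w - 2)*(w - 1)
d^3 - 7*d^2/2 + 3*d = d*(d - 2)*(d - 3/2)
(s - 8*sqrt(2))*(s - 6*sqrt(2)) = s^2 - 14*sqrt(2)*s + 96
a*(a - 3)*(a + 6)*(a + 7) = a^4 + 10*a^3 + 3*a^2 - 126*a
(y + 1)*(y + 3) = y^2 + 4*y + 3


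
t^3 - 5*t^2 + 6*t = t*(t - 3)*(t - 2)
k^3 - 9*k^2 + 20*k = k*(k - 5)*(k - 4)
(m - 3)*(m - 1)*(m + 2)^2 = m^4 - 9*m^2 - 4*m + 12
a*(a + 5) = a^2 + 5*a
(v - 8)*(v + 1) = v^2 - 7*v - 8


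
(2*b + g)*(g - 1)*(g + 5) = 2*b*g^2 + 8*b*g - 10*b + g^3 + 4*g^2 - 5*g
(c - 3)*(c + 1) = c^2 - 2*c - 3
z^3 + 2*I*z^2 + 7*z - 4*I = (z - I)^2*(z + 4*I)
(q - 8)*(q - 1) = q^2 - 9*q + 8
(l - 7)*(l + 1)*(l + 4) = l^3 - 2*l^2 - 31*l - 28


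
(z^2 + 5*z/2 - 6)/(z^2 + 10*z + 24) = (z - 3/2)/(z + 6)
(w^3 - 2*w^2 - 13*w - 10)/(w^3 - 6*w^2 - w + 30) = (w + 1)/(w - 3)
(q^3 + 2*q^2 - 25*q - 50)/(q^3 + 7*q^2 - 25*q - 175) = (q + 2)/(q + 7)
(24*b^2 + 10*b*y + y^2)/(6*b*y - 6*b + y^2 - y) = (4*b + y)/(y - 1)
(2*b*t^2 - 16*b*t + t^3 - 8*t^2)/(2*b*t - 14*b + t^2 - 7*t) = t*(t - 8)/(t - 7)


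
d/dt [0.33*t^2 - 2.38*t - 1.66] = 0.66*t - 2.38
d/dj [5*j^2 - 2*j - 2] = 10*j - 2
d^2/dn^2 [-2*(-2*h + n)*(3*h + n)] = -4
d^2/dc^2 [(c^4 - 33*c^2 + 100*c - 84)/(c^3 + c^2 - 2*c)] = 12*(-5*c^6 + 49*c^5 - 65*c^4 - 73*c^3 + 42*c^2 + 84*c - 56)/(c^3*(c^6 + 3*c^5 - 3*c^4 - 11*c^3 + 6*c^2 + 12*c - 8))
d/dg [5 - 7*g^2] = -14*g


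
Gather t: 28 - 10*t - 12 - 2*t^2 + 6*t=-2*t^2 - 4*t + 16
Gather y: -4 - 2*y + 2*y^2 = 2*y^2 - 2*y - 4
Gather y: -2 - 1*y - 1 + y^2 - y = y^2 - 2*y - 3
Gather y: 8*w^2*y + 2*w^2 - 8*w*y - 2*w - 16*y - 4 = 2*w^2 - 2*w + y*(8*w^2 - 8*w - 16) - 4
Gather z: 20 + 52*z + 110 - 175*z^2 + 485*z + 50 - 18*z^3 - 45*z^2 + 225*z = -18*z^3 - 220*z^2 + 762*z + 180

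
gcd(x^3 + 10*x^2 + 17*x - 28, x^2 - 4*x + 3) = x - 1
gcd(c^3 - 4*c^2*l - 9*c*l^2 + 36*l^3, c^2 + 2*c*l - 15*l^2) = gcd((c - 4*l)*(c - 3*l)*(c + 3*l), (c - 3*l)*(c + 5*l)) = c - 3*l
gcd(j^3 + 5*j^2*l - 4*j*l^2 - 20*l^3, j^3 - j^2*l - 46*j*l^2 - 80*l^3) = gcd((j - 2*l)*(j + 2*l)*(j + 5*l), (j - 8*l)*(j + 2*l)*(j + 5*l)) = j^2 + 7*j*l + 10*l^2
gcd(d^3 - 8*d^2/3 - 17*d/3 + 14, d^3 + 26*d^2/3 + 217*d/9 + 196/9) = d + 7/3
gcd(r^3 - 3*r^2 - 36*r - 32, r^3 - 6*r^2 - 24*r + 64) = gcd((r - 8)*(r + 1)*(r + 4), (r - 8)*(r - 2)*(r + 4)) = r^2 - 4*r - 32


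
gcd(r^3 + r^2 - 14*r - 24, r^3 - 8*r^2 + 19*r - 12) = r - 4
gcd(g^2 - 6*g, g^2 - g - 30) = g - 6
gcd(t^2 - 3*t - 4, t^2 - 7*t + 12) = t - 4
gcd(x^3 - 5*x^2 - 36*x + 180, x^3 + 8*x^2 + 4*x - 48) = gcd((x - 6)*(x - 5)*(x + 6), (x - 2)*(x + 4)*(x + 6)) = x + 6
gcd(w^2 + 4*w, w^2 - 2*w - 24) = w + 4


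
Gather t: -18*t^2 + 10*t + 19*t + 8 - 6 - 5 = -18*t^2 + 29*t - 3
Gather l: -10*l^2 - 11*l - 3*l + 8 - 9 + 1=-10*l^2 - 14*l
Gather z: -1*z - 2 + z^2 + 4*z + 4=z^2 + 3*z + 2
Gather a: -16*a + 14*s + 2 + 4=-16*a + 14*s + 6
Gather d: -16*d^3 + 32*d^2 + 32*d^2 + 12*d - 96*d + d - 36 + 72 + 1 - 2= -16*d^3 + 64*d^2 - 83*d + 35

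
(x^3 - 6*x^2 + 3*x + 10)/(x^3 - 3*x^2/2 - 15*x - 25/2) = 2*(x - 2)/(2*x + 5)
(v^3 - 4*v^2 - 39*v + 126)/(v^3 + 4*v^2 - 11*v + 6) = (v^2 - 10*v + 21)/(v^2 - 2*v + 1)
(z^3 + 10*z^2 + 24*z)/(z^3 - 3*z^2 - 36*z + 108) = z*(z + 4)/(z^2 - 9*z + 18)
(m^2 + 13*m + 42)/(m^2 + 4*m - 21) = (m + 6)/(m - 3)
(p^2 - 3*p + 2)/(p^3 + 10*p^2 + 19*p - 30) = (p - 2)/(p^2 + 11*p + 30)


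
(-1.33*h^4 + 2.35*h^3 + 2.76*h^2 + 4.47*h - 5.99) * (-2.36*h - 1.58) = 3.1388*h^5 - 3.4446*h^4 - 10.2266*h^3 - 14.91*h^2 + 7.0738*h + 9.4642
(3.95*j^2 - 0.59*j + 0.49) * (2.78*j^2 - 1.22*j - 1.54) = 10.981*j^4 - 6.4592*j^3 - 4.001*j^2 + 0.3108*j - 0.7546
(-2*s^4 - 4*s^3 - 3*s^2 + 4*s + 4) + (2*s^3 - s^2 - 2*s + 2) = -2*s^4 - 2*s^3 - 4*s^2 + 2*s + 6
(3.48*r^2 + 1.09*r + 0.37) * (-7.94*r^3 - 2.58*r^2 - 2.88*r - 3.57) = -27.6312*r^5 - 17.633*r^4 - 15.7724*r^3 - 16.5174*r^2 - 4.9569*r - 1.3209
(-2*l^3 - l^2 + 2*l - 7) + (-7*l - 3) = -2*l^3 - l^2 - 5*l - 10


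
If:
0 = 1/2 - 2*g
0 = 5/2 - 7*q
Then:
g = 1/4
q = 5/14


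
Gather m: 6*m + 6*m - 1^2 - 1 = 12*m - 2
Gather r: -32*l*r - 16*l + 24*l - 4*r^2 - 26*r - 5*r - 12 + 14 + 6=8*l - 4*r^2 + r*(-32*l - 31) + 8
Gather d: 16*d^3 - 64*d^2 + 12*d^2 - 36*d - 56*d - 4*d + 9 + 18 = 16*d^3 - 52*d^2 - 96*d + 27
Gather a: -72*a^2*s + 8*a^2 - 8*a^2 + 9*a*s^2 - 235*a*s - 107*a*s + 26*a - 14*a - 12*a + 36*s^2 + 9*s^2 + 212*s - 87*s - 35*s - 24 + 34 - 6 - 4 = -72*a^2*s + a*(9*s^2 - 342*s) + 45*s^2 + 90*s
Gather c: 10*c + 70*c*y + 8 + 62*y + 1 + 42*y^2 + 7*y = c*(70*y + 10) + 42*y^2 + 69*y + 9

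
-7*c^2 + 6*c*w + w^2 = (-c + w)*(7*c + w)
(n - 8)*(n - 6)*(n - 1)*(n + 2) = n^4 - 13*n^3 + 32*n^2 + 76*n - 96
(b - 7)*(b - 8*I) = b^2 - 7*b - 8*I*b + 56*I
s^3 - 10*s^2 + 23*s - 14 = (s - 7)*(s - 2)*(s - 1)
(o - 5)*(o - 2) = o^2 - 7*o + 10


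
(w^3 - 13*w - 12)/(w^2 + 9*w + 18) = (w^2 - 3*w - 4)/(w + 6)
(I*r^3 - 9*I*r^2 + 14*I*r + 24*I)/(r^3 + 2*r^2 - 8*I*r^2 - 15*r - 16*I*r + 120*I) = I*(r^3 - 9*r^2 + 14*r + 24)/(r^3 + 2*r^2*(1 - 4*I) - r*(15 + 16*I) + 120*I)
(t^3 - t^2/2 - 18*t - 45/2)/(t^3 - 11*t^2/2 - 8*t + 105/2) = (2*t + 3)/(2*t - 7)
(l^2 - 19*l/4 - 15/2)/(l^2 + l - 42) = (l + 5/4)/(l + 7)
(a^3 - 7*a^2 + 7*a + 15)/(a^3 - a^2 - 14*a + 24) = (a^2 - 4*a - 5)/(a^2 + 2*a - 8)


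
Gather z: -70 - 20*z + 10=-20*z - 60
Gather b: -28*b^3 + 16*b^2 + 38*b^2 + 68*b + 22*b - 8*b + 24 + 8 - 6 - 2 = -28*b^3 + 54*b^2 + 82*b + 24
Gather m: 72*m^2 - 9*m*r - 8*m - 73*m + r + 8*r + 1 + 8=72*m^2 + m*(-9*r - 81) + 9*r + 9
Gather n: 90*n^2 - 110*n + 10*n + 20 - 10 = 90*n^2 - 100*n + 10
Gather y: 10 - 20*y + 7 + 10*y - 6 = 11 - 10*y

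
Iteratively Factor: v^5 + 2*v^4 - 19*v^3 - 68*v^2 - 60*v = (v + 2)*(v^4 - 19*v^2 - 30*v) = (v + 2)*(v + 3)*(v^3 - 3*v^2 - 10*v) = v*(v + 2)*(v + 3)*(v^2 - 3*v - 10) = v*(v + 2)^2*(v + 3)*(v - 5)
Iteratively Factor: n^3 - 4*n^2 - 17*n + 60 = (n - 5)*(n^2 + n - 12) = (n - 5)*(n + 4)*(n - 3)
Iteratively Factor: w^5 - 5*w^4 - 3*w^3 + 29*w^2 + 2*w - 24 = (w + 2)*(w^4 - 7*w^3 + 11*w^2 + 7*w - 12) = (w - 4)*(w + 2)*(w^3 - 3*w^2 - w + 3) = (w - 4)*(w - 3)*(w + 2)*(w^2 - 1) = (w - 4)*(w - 3)*(w + 1)*(w + 2)*(w - 1)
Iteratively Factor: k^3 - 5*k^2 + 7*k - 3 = (k - 1)*(k^2 - 4*k + 3) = (k - 1)^2*(k - 3)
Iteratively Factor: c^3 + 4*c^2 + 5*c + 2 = (c + 1)*(c^2 + 3*c + 2) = (c + 1)*(c + 2)*(c + 1)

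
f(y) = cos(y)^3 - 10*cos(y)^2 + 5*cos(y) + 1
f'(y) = -3*sin(y)*cos(y)^2 + 20*sin(y)*cos(y) - 5*sin(y)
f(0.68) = -0.69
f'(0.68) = 5.49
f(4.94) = 1.63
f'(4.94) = 0.62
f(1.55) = 1.10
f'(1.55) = -4.58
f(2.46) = -9.38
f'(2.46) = -14.08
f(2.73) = -12.75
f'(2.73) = -10.34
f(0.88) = 0.38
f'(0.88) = 5.03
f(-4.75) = 1.17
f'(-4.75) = -4.25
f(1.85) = -1.16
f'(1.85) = -10.32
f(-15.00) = -9.01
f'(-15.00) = 14.26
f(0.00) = -3.00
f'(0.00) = 0.00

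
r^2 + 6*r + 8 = (r + 2)*(r + 4)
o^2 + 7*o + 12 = (o + 3)*(o + 4)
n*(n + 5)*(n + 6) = n^3 + 11*n^2 + 30*n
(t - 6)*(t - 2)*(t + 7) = t^3 - t^2 - 44*t + 84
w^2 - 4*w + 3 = (w - 3)*(w - 1)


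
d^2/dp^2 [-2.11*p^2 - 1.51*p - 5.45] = -4.22000000000000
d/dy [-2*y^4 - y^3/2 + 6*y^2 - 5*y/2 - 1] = -8*y^3 - 3*y^2/2 + 12*y - 5/2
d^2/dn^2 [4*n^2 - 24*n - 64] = 8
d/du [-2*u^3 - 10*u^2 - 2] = 2*u*(-3*u - 10)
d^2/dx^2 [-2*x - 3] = 0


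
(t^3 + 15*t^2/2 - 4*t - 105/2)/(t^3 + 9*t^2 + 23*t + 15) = (2*t^2 + 9*t - 35)/(2*(t^2 + 6*t + 5))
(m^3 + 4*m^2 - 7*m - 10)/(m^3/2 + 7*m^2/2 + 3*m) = 2*(m^2 + 3*m - 10)/(m*(m + 6))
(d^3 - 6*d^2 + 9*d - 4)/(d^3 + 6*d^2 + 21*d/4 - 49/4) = 4*(d^2 - 5*d + 4)/(4*d^2 + 28*d + 49)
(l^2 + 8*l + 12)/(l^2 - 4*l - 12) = (l + 6)/(l - 6)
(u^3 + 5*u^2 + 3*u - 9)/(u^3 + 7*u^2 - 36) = (u^2 + 2*u - 3)/(u^2 + 4*u - 12)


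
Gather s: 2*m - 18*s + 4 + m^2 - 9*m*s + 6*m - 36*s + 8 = m^2 + 8*m + s*(-9*m - 54) + 12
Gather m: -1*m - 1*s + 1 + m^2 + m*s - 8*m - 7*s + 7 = m^2 + m*(s - 9) - 8*s + 8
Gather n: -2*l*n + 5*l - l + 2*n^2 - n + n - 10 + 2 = -2*l*n + 4*l + 2*n^2 - 8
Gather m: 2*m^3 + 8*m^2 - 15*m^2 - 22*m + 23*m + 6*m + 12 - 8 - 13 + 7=2*m^3 - 7*m^2 + 7*m - 2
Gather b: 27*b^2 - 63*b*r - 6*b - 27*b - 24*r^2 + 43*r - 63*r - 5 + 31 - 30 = 27*b^2 + b*(-63*r - 33) - 24*r^2 - 20*r - 4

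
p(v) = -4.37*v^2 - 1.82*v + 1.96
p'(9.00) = -80.48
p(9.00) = -368.39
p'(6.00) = -54.26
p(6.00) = -166.28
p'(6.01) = -54.35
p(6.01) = -166.82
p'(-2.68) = 21.60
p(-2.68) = -24.55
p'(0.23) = -3.83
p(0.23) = 1.31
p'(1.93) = -18.69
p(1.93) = -17.83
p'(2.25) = -21.48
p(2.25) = -24.26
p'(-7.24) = 61.46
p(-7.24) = -213.93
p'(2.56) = -24.19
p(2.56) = -31.34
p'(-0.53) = 2.81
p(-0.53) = 1.70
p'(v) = -8.74*v - 1.82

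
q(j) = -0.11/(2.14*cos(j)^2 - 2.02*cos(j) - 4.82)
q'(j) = -0.11*(4.28*sin(j)*cos(j) - 2.02*sin(j))/(2.14*cos(j)^2 - 2.02*cos(j) - 4.82)^2 = (0.2222 - 0.4708*cos(j))*sin(j)/(-2.14*cos(j)^2 + 2.02*cos(j) + 4.82)^2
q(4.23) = 0.03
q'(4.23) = -0.03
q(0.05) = 0.02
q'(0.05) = -0.00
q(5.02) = 0.02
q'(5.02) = -0.00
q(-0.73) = 0.02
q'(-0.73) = 0.00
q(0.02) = 0.02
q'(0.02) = -0.00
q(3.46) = 0.11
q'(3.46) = -0.22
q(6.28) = 0.02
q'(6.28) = 0.00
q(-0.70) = 0.02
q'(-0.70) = 0.00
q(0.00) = 0.02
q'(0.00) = 0.00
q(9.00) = 0.09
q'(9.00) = 0.19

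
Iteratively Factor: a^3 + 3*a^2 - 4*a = (a - 1)*(a^2 + 4*a) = (a - 1)*(a + 4)*(a)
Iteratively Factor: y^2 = (y)*(y)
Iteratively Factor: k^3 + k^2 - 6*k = (k)*(k^2 + k - 6) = k*(k - 2)*(k + 3)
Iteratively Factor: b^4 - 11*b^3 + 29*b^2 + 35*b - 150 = (b - 3)*(b^3 - 8*b^2 + 5*b + 50) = (b - 3)*(b + 2)*(b^2 - 10*b + 25) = (b - 5)*(b - 3)*(b + 2)*(b - 5)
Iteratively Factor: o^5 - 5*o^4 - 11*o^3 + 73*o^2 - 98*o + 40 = (o - 5)*(o^4 - 11*o^2 + 18*o - 8) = (o - 5)*(o - 1)*(o^3 + o^2 - 10*o + 8) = (o - 5)*(o - 1)^2*(o^2 + 2*o - 8) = (o - 5)*(o - 2)*(o - 1)^2*(o + 4)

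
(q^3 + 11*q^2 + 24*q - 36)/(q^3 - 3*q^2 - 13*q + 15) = (q^2 + 12*q + 36)/(q^2 - 2*q - 15)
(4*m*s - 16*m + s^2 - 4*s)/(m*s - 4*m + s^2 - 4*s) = (4*m + s)/(m + s)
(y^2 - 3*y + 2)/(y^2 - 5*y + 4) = (y - 2)/(y - 4)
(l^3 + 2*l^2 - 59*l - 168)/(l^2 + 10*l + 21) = l - 8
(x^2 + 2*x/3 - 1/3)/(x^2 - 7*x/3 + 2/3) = (x + 1)/(x - 2)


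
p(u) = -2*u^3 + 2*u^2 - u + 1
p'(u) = -6*u^2 + 4*u - 1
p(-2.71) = 58.20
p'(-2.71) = -55.90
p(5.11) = -218.75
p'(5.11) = -137.23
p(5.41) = -262.55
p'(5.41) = -154.97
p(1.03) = -0.09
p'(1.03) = -3.25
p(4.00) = -99.00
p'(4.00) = -81.00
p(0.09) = 0.92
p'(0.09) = -0.69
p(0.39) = 0.80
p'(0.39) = -0.35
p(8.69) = -1169.13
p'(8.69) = -419.34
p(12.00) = -3179.00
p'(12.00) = -817.00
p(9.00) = -1304.00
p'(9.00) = -451.00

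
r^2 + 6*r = r*(r + 6)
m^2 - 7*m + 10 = (m - 5)*(m - 2)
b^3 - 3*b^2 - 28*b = b*(b - 7)*(b + 4)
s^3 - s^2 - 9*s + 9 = (s - 3)*(s - 1)*(s + 3)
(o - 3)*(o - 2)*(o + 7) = o^3 + 2*o^2 - 29*o + 42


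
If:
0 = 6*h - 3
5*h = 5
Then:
No Solution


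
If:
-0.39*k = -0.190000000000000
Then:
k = 0.49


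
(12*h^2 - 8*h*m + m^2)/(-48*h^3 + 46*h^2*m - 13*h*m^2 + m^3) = (-6*h + m)/(24*h^2 - 11*h*m + m^2)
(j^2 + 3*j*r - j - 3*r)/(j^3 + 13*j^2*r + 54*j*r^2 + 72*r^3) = (j - 1)/(j^2 + 10*j*r + 24*r^2)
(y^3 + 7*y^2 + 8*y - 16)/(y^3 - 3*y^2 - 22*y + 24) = (y + 4)/(y - 6)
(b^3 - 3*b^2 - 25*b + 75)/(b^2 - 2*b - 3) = (b^2 - 25)/(b + 1)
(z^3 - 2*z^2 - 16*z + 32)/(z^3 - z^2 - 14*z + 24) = (z - 4)/(z - 3)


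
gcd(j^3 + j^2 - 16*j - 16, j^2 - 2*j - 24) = j + 4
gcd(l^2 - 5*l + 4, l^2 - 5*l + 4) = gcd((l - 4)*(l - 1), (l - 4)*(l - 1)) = l^2 - 5*l + 4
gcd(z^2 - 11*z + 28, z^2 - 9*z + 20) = z - 4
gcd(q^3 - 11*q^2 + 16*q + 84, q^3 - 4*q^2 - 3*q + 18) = q + 2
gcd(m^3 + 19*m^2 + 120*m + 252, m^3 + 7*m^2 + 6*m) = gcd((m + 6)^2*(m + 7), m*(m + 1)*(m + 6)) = m + 6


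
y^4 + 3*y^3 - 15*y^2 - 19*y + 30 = (y - 3)*(y - 1)*(y + 2)*(y + 5)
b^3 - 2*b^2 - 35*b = b*(b - 7)*(b + 5)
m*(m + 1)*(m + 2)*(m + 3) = m^4 + 6*m^3 + 11*m^2 + 6*m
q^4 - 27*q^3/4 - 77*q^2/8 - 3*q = q*(q - 8)*(q + 1/2)*(q + 3/4)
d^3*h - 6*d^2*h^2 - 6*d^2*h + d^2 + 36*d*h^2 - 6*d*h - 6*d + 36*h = (d - 6)*(d - 6*h)*(d*h + 1)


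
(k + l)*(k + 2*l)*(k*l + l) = k^3*l + 3*k^2*l^2 + k^2*l + 2*k*l^3 + 3*k*l^2 + 2*l^3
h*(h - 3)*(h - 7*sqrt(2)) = h^3 - 7*sqrt(2)*h^2 - 3*h^2 + 21*sqrt(2)*h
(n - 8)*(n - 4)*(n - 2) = n^3 - 14*n^2 + 56*n - 64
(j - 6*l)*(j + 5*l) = j^2 - j*l - 30*l^2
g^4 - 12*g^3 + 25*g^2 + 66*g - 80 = (g - 8)*(g - 5)*(g - 1)*(g + 2)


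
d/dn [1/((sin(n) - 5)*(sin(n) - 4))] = (9 - 2*sin(n))*cos(n)/((sin(n) - 5)^2*(sin(n) - 4)^2)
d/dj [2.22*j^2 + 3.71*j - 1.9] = 4.44*j + 3.71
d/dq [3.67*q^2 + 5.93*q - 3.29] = 7.34*q + 5.93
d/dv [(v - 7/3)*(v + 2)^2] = (v + 2)*(9*v - 8)/3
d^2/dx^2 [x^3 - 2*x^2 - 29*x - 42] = 6*x - 4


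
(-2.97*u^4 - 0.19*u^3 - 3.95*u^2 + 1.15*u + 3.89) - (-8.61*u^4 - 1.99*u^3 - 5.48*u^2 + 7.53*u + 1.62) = 5.64*u^4 + 1.8*u^3 + 1.53*u^2 - 6.38*u + 2.27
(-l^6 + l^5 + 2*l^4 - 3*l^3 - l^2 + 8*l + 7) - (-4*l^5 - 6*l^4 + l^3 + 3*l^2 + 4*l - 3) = -l^6 + 5*l^5 + 8*l^4 - 4*l^3 - 4*l^2 + 4*l + 10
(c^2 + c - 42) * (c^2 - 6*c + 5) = c^4 - 5*c^3 - 43*c^2 + 257*c - 210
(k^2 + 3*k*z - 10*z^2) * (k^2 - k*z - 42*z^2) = k^4 + 2*k^3*z - 55*k^2*z^2 - 116*k*z^3 + 420*z^4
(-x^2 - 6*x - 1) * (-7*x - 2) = 7*x^3 + 44*x^2 + 19*x + 2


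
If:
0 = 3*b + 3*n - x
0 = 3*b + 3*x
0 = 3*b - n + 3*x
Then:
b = 0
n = 0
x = 0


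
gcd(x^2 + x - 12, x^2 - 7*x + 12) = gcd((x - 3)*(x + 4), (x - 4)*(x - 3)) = x - 3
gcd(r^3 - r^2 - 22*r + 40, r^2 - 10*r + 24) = r - 4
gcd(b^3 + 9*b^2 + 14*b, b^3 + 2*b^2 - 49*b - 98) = b^2 + 9*b + 14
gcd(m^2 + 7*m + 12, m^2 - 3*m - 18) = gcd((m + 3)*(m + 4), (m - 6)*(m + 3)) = m + 3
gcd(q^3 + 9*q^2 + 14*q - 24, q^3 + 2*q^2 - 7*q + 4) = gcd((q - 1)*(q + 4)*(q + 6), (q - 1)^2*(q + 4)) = q^2 + 3*q - 4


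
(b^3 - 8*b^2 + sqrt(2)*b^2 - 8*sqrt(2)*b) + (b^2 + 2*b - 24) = b^3 - 7*b^2 + sqrt(2)*b^2 - 8*sqrt(2)*b + 2*b - 24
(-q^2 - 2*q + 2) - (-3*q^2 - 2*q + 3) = 2*q^2 - 1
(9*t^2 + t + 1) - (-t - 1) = 9*t^2 + 2*t + 2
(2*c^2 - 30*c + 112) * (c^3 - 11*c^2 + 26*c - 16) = 2*c^5 - 52*c^4 + 494*c^3 - 2044*c^2 + 3392*c - 1792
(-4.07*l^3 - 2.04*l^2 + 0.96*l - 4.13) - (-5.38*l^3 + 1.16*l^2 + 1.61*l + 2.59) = 1.31*l^3 - 3.2*l^2 - 0.65*l - 6.72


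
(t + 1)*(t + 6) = t^2 + 7*t + 6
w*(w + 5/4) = w^2 + 5*w/4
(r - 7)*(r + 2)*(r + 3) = r^3 - 2*r^2 - 29*r - 42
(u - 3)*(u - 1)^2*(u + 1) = u^4 - 4*u^3 + 2*u^2 + 4*u - 3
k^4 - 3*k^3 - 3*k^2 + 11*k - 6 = (k - 3)*(k - 1)^2*(k + 2)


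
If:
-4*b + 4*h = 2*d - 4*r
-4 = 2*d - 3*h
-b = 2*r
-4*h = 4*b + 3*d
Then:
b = 8/11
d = -16/11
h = 4/11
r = -4/11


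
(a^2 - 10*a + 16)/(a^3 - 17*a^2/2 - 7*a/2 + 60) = 2*(a - 2)/(2*a^2 - a - 15)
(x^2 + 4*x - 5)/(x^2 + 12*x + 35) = (x - 1)/(x + 7)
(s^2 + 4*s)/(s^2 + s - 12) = s/(s - 3)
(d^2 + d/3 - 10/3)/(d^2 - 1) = (3*d^2 + d - 10)/(3*(d^2 - 1))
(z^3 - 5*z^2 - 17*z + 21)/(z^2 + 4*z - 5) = (z^2 - 4*z - 21)/(z + 5)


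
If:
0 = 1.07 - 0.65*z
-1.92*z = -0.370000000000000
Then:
No Solution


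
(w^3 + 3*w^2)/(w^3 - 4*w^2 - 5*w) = w*(w + 3)/(w^2 - 4*w - 5)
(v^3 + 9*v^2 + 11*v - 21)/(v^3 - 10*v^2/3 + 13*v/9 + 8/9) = 9*(v^2 + 10*v + 21)/(9*v^2 - 21*v - 8)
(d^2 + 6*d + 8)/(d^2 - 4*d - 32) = (d + 2)/(d - 8)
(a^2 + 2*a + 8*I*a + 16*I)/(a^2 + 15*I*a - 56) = (a + 2)/(a + 7*I)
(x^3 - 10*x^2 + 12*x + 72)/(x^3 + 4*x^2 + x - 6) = (x^2 - 12*x + 36)/(x^2 + 2*x - 3)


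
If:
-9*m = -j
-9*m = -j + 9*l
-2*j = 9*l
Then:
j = 0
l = 0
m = 0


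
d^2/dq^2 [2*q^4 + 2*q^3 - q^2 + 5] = 24*q^2 + 12*q - 2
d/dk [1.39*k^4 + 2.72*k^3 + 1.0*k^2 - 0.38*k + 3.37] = 5.56*k^3 + 8.16*k^2 + 2.0*k - 0.38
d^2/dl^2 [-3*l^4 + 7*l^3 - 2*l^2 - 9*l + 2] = -36*l^2 + 42*l - 4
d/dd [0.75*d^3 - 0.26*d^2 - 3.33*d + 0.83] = 2.25*d^2 - 0.52*d - 3.33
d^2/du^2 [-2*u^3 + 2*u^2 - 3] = 4 - 12*u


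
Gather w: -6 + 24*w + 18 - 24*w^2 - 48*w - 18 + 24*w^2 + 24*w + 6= 0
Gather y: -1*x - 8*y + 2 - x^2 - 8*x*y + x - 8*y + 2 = -x^2 + y*(-8*x - 16) + 4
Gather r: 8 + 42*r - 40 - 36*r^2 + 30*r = -36*r^2 + 72*r - 32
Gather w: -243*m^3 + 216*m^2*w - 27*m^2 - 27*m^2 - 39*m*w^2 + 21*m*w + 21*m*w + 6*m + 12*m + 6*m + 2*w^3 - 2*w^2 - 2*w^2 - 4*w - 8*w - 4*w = -243*m^3 - 54*m^2 + 24*m + 2*w^3 + w^2*(-39*m - 4) + w*(216*m^2 + 42*m - 16)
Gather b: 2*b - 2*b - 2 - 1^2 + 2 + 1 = 0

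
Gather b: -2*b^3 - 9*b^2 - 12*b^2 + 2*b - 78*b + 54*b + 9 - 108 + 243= -2*b^3 - 21*b^2 - 22*b + 144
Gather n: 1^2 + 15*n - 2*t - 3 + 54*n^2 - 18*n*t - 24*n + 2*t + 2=54*n^2 + n*(-18*t - 9)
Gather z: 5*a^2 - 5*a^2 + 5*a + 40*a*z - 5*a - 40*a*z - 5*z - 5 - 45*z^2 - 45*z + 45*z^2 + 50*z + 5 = 0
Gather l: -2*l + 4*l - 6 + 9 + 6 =2*l + 9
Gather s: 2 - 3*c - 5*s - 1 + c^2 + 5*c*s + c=c^2 - 2*c + s*(5*c - 5) + 1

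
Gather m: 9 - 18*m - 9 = -18*m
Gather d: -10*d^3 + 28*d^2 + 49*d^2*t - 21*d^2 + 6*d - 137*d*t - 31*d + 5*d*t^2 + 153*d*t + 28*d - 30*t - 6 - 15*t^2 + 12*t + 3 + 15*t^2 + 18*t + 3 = -10*d^3 + d^2*(49*t + 7) + d*(5*t^2 + 16*t + 3)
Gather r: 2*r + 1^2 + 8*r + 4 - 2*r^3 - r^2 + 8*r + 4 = -2*r^3 - r^2 + 18*r + 9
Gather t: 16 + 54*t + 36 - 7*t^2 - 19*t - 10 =-7*t^2 + 35*t + 42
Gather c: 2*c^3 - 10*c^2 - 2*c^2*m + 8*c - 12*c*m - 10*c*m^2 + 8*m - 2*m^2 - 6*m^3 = 2*c^3 + c^2*(-2*m - 10) + c*(-10*m^2 - 12*m + 8) - 6*m^3 - 2*m^2 + 8*m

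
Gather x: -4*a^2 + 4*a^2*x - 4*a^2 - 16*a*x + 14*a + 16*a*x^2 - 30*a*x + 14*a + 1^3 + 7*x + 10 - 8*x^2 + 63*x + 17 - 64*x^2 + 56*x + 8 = -8*a^2 + 28*a + x^2*(16*a - 72) + x*(4*a^2 - 46*a + 126) + 36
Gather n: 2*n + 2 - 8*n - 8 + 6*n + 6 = 0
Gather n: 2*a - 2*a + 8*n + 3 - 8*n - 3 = 0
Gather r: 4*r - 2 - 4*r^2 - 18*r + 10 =-4*r^2 - 14*r + 8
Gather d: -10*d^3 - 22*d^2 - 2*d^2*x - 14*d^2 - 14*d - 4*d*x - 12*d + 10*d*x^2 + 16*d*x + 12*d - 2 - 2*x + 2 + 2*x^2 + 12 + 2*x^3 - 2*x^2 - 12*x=-10*d^3 + d^2*(-2*x - 36) + d*(10*x^2 + 12*x - 14) + 2*x^3 - 14*x + 12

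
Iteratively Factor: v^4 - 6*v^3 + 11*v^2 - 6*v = (v)*(v^3 - 6*v^2 + 11*v - 6) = v*(v - 2)*(v^2 - 4*v + 3) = v*(v - 3)*(v - 2)*(v - 1)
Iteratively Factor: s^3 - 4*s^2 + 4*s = (s - 2)*(s^2 - 2*s) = (s - 2)^2*(s)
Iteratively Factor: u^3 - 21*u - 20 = (u + 4)*(u^2 - 4*u - 5) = (u - 5)*(u + 4)*(u + 1)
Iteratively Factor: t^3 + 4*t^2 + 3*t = (t + 3)*(t^2 + t) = (t + 1)*(t + 3)*(t)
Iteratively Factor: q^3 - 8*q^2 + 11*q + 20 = (q + 1)*(q^2 - 9*q + 20) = (q - 4)*(q + 1)*(q - 5)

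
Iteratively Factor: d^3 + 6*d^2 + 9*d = (d)*(d^2 + 6*d + 9) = d*(d + 3)*(d + 3)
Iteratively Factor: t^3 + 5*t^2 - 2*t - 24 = (t - 2)*(t^2 + 7*t + 12) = (t - 2)*(t + 4)*(t + 3)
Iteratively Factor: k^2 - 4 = (k + 2)*(k - 2)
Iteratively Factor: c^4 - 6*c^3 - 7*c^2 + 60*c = (c - 5)*(c^3 - c^2 - 12*c) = (c - 5)*(c + 3)*(c^2 - 4*c) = c*(c - 5)*(c + 3)*(c - 4)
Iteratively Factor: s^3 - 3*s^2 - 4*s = (s + 1)*(s^2 - 4*s) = (s - 4)*(s + 1)*(s)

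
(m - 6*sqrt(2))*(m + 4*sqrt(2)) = m^2 - 2*sqrt(2)*m - 48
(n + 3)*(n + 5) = n^2 + 8*n + 15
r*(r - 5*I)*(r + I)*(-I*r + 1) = -I*r^4 - 3*r^3 - 9*I*r^2 + 5*r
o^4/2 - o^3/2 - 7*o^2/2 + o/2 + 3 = (o/2 + 1/2)*(o - 3)*(o - 1)*(o + 2)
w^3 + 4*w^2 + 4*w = w*(w + 2)^2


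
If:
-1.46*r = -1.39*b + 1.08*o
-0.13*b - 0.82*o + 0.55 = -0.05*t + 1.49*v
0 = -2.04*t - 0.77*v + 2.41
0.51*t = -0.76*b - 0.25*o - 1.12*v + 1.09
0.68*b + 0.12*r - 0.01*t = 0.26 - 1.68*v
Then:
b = 0.42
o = 0.68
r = -0.10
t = 1.18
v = -0.00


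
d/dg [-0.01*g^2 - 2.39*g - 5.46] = -0.02*g - 2.39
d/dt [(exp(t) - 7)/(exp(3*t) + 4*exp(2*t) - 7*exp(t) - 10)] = (-(exp(t) - 7)*(3*exp(2*t) + 8*exp(t) - 7) + exp(3*t) + 4*exp(2*t) - 7*exp(t) - 10)*exp(t)/(exp(3*t) + 4*exp(2*t) - 7*exp(t) - 10)^2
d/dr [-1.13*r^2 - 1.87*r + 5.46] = -2.26*r - 1.87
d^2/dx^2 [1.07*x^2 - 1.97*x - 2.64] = 2.14000000000000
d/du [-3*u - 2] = -3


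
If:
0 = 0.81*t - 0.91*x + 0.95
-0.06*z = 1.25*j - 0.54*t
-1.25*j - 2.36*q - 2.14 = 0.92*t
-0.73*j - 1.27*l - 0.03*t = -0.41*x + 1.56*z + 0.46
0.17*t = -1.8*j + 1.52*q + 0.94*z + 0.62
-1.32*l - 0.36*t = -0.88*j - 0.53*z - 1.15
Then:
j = -0.29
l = 0.65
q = -0.47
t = -0.72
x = 0.40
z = -0.57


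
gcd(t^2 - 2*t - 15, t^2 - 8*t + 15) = t - 5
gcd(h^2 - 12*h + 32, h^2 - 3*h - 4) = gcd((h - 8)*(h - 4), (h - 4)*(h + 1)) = h - 4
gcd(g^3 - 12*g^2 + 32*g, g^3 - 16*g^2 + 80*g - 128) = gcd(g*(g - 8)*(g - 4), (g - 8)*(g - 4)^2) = g^2 - 12*g + 32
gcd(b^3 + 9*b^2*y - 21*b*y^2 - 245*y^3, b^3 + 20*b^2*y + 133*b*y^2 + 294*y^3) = b^2 + 14*b*y + 49*y^2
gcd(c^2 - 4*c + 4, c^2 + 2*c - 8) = c - 2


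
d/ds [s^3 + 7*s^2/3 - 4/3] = s*(9*s + 14)/3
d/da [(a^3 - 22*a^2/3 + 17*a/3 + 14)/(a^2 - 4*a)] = (a^4 - 8*a^3 + 71*a^2/3 - 28*a + 56)/(a^2*(a^2 - 8*a + 16))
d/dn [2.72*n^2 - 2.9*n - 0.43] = 5.44*n - 2.9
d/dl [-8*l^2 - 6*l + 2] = -16*l - 6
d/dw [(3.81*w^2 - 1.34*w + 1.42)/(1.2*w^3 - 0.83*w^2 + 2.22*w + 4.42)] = (-4.572*w^4 + 3.216*w^3 + 2.23400000000001*w^2 + 36.0376*w - 9.0752)/(1.44*w^6 - 1.992*w^5 + 6.0169*w^4 + 6.9228*w^3 - 2.4088*w^2 + 19.6248*w + 19.5364)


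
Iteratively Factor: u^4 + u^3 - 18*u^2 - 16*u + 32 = (u - 4)*(u^3 + 5*u^2 + 2*u - 8) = (u - 4)*(u - 1)*(u^2 + 6*u + 8) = (u - 4)*(u - 1)*(u + 2)*(u + 4)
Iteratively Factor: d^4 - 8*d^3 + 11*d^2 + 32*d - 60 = (d - 2)*(d^3 - 6*d^2 - d + 30) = (d - 3)*(d - 2)*(d^2 - 3*d - 10) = (d - 5)*(d - 3)*(d - 2)*(d + 2)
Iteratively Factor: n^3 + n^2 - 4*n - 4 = (n + 1)*(n^2 - 4) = (n + 1)*(n + 2)*(n - 2)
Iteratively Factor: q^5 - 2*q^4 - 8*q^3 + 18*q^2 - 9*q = (q + 3)*(q^4 - 5*q^3 + 7*q^2 - 3*q) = (q - 1)*(q + 3)*(q^3 - 4*q^2 + 3*q) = (q - 3)*(q - 1)*(q + 3)*(q^2 - q) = q*(q - 3)*(q - 1)*(q + 3)*(q - 1)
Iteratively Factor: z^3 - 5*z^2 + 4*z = (z - 4)*(z^2 - z) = z*(z - 4)*(z - 1)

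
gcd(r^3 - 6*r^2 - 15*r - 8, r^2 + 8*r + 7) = r + 1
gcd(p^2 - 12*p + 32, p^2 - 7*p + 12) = p - 4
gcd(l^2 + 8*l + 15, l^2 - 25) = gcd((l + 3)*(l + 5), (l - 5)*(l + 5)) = l + 5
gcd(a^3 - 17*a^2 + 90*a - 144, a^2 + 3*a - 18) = a - 3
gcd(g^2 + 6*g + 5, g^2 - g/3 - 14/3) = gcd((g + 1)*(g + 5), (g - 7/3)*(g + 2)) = 1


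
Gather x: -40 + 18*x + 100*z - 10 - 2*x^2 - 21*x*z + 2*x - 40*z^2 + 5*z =-2*x^2 + x*(20 - 21*z) - 40*z^2 + 105*z - 50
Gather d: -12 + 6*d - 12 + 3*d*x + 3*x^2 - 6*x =d*(3*x + 6) + 3*x^2 - 6*x - 24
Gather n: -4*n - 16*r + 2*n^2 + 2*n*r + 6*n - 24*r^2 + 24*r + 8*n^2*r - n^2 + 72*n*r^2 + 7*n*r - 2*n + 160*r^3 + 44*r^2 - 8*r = n^2*(8*r + 1) + n*(72*r^2 + 9*r) + 160*r^3 + 20*r^2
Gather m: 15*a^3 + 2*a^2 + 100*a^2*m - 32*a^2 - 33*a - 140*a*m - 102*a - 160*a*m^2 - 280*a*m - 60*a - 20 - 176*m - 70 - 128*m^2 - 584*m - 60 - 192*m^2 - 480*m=15*a^3 - 30*a^2 - 195*a + m^2*(-160*a - 320) + m*(100*a^2 - 420*a - 1240) - 150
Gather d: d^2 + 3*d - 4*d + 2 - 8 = d^2 - d - 6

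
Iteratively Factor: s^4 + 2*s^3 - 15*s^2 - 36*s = (s + 3)*(s^3 - s^2 - 12*s) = s*(s + 3)*(s^2 - s - 12) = s*(s - 4)*(s + 3)*(s + 3)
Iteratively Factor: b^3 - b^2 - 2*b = (b)*(b^2 - b - 2) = b*(b + 1)*(b - 2)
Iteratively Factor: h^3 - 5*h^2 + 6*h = (h - 3)*(h^2 - 2*h) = (h - 3)*(h - 2)*(h)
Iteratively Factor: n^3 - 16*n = (n + 4)*(n^2 - 4*n) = (n - 4)*(n + 4)*(n)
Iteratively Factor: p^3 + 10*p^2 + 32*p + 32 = (p + 4)*(p^2 + 6*p + 8) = (p + 4)^2*(p + 2)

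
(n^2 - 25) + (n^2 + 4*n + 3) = 2*n^2 + 4*n - 22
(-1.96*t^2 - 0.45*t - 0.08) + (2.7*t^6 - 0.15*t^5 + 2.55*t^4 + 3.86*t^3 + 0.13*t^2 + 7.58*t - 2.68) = 2.7*t^6 - 0.15*t^5 + 2.55*t^4 + 3.86*t^3 - 1.83*t^2 + 7.13*t - 2.76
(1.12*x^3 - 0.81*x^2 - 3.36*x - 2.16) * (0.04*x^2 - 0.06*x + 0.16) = 0.0448*x^5 - 0.0996*x^4 + 0.0934*x^3 - 0.0144000000000001*x^2 - 0.408*x - 0.3456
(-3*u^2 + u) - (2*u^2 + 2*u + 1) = -5*u^2 - u - 1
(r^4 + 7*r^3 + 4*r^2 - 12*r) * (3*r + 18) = 3*r^5 + 39*r^4 + 138*r^3 + 36*r^2 - 216*r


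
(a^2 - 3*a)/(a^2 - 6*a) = (a - 3)/(a - 6)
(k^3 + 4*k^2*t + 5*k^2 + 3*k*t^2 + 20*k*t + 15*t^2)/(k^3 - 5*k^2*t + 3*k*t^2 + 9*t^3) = (k^2 + 3*k*t + 5*k + 15*t)/(k^2 - 6*k*t + 9*t^2)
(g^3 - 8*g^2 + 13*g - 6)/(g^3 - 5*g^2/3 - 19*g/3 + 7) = 3*(g^2 - 7*g + 6)/(3*g^2 - 2*g - 21)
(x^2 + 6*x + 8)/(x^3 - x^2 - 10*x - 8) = (x + 4)/(x^2 - 3*x - 4)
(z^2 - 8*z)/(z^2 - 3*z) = (z - 8)/(z - 3)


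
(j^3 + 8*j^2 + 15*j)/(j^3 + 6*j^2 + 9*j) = (j + 5)/(j + 3)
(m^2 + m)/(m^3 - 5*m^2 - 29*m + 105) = m*(m + 1)/(m^3 - 5*m^2 - 29*m + 105)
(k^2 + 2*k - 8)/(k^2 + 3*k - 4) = (k - 2)/(k - 1)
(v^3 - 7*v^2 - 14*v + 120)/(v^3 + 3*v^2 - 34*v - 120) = (v - 5)/(v + 5)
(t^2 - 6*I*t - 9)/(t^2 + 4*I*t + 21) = (t - 3*I)/(t + 7*I)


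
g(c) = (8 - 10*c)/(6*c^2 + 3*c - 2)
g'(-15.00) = 0.01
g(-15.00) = 0.12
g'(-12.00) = 0.01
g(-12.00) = 0.15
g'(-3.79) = 0.23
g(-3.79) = 0.63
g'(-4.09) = 0.19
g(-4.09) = 0.57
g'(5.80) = 0.03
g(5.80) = -0.23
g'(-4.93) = 0.12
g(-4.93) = 0.44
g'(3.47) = 0.06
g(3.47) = -0.33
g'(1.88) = 0.04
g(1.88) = -0.43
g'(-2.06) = 1.50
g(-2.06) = 1.65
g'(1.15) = -0.40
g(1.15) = -0.37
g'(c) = (8 - 10*c)*(-12*c - 3)/(6*c^2 + 3*c - 2)^2 - 10/(6*c^2 + 3*c - 2) = 4*(15*c^2 - 24*c - 1)/(36*c^4 + 36*c^3 - 15*c^2 - 12*c + 4)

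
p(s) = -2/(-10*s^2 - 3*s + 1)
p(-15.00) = 0.00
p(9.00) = 0.00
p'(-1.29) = 0.33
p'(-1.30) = 0.32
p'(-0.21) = 1.70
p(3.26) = 0.02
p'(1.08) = -0.25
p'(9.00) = 0.00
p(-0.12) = -1.64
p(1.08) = 0.14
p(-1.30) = 0.17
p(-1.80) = 0.08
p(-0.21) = -1.68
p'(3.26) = -0.01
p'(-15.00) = 0.00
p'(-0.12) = -0.81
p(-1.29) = 0.17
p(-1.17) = 0.22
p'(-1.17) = 0.48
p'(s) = -2*(20*s + 3)/(-10*s^2 - 3*s + 1)^2 = 2*(-20*s - 3)/(10*s^2 + 3*s - 1)^2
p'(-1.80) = 0.10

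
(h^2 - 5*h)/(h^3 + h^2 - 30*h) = 1/(h + 6)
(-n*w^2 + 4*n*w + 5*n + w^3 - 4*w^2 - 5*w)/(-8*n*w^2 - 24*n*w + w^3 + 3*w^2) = (n*w^2 - 4*n*w - 5*n - w^3 + 4*w^2 + 5*w)/(w*(8*n*w + 24*n - w^2 - 3*w))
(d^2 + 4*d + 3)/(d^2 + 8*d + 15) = (d + 1)/(d + 5)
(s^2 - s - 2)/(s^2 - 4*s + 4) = (s + 1)/(s - 2)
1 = 1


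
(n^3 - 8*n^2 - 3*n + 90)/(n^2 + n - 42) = (n^2 - 2*n - 15)/(n + 7)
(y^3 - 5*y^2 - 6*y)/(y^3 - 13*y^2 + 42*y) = (y + 1)/(y - 7)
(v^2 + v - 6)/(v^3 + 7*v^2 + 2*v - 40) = (v + 3)/(v^2 + 9*v + 20)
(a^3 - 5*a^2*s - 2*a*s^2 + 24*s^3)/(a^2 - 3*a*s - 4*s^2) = (a^2 - a*s - 6*s^2)/(a + s)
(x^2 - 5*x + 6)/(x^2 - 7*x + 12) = (x - 2)/(x - 4)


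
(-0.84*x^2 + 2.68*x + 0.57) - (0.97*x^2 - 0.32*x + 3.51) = -1.81*x^2 + 3.0*x - 2.94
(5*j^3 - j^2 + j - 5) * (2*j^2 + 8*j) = 10*j^5 + 38*j^4 - 6*j^3 - 2*j^2 - 40*j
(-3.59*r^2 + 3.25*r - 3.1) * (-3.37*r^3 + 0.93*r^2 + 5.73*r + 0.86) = 12.0983*r^5 - 14.2912*r^4 - 7.1012*r^3 + 12.6521*r^2 - 14.968*r - 2.666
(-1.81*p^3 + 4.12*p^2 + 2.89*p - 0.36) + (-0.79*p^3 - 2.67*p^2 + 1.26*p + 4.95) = -2.6*p^3 + 1.45*p^2 + 4.15*p + 4.59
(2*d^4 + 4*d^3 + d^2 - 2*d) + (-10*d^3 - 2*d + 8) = 2*d^4 - 6*d^3 + d^2 - 4*d + 8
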